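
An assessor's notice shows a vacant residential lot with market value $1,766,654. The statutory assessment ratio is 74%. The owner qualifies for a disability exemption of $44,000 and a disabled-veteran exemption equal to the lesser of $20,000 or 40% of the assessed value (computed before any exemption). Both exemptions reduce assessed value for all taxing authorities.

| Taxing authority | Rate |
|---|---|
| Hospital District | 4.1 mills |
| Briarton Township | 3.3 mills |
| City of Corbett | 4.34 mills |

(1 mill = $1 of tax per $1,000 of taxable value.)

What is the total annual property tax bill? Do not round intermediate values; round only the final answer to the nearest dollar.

$14,597

Assessed value = $1,766,654 × 0.74 = $1,307,323.96
Disabled-veteran exemption = min($20,000, 40% × $1,307,323.96) = min($20,000, $522,929.584) = $20,000 (dollar cap binds)
Taxable value = $1,307,323.96 − $44,000 − $20,000 = $1,243,323.96
Hospital District: $1,243,323.96 × 0.0041 = $5,097.628236
Briarton Township: $1,243,323.96 × 0.0033 = $4,102.969068
City of Corbett: $1,243,323.96 × 0.00434 = $5,396.0259864
Total = $14,596.6232904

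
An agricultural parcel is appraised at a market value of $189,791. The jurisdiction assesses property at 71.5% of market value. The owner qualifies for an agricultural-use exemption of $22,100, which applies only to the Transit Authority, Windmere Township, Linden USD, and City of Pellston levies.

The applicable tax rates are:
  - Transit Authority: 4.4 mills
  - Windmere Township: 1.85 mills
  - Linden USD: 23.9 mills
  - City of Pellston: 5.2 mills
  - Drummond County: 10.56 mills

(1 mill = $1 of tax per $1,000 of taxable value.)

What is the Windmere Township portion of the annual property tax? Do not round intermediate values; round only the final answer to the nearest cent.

$210.16

Assessed value = $189,791 × 0.715 = $135,700.565
Windmere Township taxable value = $135,700.565 − $22,100 = $113,600.565
Windmere Township levy = $113,600.565 × 0.00185 = $210.16104525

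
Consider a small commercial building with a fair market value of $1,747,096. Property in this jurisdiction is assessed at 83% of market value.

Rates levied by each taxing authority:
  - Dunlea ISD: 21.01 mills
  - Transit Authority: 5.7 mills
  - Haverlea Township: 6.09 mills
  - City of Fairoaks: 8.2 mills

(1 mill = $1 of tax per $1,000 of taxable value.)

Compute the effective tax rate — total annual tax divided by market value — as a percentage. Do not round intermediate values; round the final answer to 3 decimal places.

Assessed value = $1,747,096 × 0.83 = $1,450,089.68
Dunlea ISD: $1,450,089.68 × 0.02101 = $30,466.3841768
Transit Authority: $1,450,089.68 × 0.0057 = $8,265.511176
Haverlea Township: $1,450,089.68 × 0.00609 = $8,831.0461512
City of Fairoaks: $1,450,089.68 × 0.0082 = $11,890.735376
Total tax = $59,453.67688
Effective rate = $59,453.67688 ÷ $1,747,096 = 3.403% of market value

3.403%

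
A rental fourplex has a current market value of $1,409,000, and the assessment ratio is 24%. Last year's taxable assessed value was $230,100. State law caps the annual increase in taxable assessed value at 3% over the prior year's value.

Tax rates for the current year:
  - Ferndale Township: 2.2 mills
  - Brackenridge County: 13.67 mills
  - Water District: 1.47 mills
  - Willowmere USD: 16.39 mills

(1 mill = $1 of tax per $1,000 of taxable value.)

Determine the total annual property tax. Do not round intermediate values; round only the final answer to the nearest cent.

Uncapped assessed value = $1,409,000 × 0.24 = $338,160
Cap limit = $230,100 × 1.03 = $237,003
Taxable assessed value = min($338,160, $237,003) = $237,003 (cap binds)
Ferndale Township: $237,003 × 0.0022 = $521.4066
Brackenridge County: $237,003 × 0.01367 = $3,239.83101
Water District: $237,003 × 0.00147 = $348.39441
Willowmere USD: $237,003 × 0.01639 = $3,884.47917
Total = $7,994.11119

$7,994.11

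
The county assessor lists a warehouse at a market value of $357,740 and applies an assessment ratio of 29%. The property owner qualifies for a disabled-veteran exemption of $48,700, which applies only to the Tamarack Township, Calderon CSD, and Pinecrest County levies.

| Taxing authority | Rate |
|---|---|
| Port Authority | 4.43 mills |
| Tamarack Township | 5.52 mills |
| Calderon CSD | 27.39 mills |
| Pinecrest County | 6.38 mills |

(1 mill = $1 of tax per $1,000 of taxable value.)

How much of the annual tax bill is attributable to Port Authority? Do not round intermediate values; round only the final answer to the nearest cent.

$459.59

Assessed value = $357,740 × 0.29 = $103,744.6
Port Authority taxable value = $103,744.6 (exemption does not apply)
Port Authority levy = $103,744.6 × 0.00443 = $459.588578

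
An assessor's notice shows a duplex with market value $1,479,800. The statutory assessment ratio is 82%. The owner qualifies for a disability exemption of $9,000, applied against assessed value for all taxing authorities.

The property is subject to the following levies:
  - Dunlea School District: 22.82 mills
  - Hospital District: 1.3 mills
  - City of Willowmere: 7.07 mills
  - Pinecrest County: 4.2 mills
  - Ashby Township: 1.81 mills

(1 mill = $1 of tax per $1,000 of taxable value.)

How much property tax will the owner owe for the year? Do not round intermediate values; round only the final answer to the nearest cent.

Assessed value = $1,479,800 × 0.82 = $1,213,436
Taxable value = $1,213,436 − $9,000 = $1,204,436
Dunlea School District: $1,204,436 × 0.02282 = $27,485.22952
Hospital District: $1,204,436 × 0.0013 = $1,565.7668
City of Willowmere: $1,204,436 × 0.00707 = $8,515.36252
Pinecrest County: $1,204,436 × 0.0042 = $5,058.6312
Ashby Township: $1,204,436 × 0.00181 = $2,180.02916
Total = $27,485.22952 + $1,565.7668 + $8,515.36252 + $5,058.6312 + $2,180.02916 = $44,805.0192

$44,805.02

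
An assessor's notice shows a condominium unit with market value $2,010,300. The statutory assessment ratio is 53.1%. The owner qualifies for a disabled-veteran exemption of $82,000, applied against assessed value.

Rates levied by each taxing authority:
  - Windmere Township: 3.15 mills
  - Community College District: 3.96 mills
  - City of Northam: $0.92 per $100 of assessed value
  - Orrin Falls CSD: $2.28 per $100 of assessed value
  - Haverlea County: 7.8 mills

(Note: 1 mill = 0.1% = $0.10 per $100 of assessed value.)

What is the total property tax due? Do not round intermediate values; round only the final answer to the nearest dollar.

Assessed value = $2,010,300 × 0.531 = $1,067,469.3
Taxable value = $1,067,469.3 − $82,000 = $985,469.3
Windmere Township: $985,469.3 × 0.00315 = $3,104.228295
Community College District: $985,469.3 × 0.00396 = $3,902.458428
City of Northam: $985,469.3 × 0.0092 = $9,066.31756
Orrin Falls CSD: $985,469.3 × 0.0228 = $22,468.70004
Haverlea County: $985,469.3 × 0.0078 = $7,686.66054
Total = $46,228.364863

$46,228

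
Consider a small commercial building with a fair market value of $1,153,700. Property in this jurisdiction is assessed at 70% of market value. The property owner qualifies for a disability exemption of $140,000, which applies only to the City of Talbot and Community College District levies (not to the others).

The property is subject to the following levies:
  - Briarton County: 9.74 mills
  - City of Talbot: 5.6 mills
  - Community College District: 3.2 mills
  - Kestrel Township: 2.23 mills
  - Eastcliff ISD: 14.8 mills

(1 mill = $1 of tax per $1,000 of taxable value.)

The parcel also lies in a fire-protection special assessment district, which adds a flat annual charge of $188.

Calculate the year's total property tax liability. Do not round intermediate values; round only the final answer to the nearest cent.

Assessed value = $1,153,700 × 0.7 = $807,590
Briarton County: $807,590 × 0.00974 = $7,865.9266
City of Talbot: ($807,590 − $140,000) × 0.0056 = $667,590 × 0.0056 = $3,738.504
Community College District: ($807,590 − $140,000) × 0.0032 = $667,590 × 0.0032 = $2,136.288
Kestrel Township: $807,590 × 0.00223 = $1,800.9257
Eastcliff ISD: $807,590 × 0.0148 = $11,952.332
Levies subtotal = $27,493.9763
Total = $27,493.9763 + $188 = $27,681.9763

$27,681.98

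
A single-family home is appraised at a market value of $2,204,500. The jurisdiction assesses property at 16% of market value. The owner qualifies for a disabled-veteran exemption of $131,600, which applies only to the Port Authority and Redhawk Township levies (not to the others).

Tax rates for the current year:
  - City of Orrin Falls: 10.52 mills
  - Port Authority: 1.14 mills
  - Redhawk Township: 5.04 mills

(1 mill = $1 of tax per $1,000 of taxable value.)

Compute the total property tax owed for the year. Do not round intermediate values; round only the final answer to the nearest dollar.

$5,077

Assessed value = $2,204,500 × 0.16 = $352,720
City of Orrin Falls: $352,720 × 0.01052 = $3,710.6144
Port Authority: ($352,720 − $131,600) × 0.00114 = $221,120 × 0.00114 = $252.0768
Redhawk Township: ($352,720 − $131,600) × 0.00504 = $221,120 × 0.00504 = $1,114.4448
Total = $5,077.136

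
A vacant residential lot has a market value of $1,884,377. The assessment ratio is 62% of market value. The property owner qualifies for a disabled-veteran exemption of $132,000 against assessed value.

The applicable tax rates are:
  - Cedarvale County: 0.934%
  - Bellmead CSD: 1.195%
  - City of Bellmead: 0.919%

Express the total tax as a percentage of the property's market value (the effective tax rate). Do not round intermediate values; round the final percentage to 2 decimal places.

1.68%

Assessed value = $1,884,377 × 0.62 = $1,168,313.74
Taxable value = $1,168,313.74 − $132,000 = $1,036,313.74
Cedarvale County: $1,036,313.74 × 0.00934 = $9,679.1703316
Bellmead CSD: $1,036,313.74 × 0.01195 = $12,383.949193
City of Bellmead: $1,036,313.74 × 0.00919 = $9,523.7232706
Total tax = $31,586.8427952
Effective rate = $31,586.8427952 ÷ $1,884,377 = 1.68% of market value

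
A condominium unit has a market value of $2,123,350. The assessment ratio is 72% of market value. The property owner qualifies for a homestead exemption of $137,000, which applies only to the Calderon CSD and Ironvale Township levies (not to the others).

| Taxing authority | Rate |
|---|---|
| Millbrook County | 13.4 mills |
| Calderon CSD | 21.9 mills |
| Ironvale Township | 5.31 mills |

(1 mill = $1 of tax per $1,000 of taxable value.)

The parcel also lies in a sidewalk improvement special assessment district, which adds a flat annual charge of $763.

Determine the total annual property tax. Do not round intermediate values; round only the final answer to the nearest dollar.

$59,120

Assessed value = $2,123,350 × 0.72 = $1,528,812
Millbrook County: $1,528,812 × 0.0134 = $20,486.0808
Calderon CSD: ($1,528,812 − $137,000) × 0.0219 = $1,391,812 × 0.0219 = $30,480.6828
Ironvale Township: ($1,528,812 − $137,000) × 0.00531 = $1,391,812 × 0.00531 = $7,390.52172
Levies subtotal = $58,357.28532
Total = $58,357.28532 + $763 = $59,120.28532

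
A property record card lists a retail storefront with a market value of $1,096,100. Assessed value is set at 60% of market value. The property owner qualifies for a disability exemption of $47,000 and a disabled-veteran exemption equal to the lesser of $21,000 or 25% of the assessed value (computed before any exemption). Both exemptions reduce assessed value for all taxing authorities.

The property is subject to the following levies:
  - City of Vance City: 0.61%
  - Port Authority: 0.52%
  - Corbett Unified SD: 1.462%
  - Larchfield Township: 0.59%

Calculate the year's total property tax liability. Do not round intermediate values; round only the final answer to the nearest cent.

Assessed value = $1,096,100 × 0.6 = $657,660
Disabled-veteran exemption = min($21,000, 25% × $657,660) = min($21,000, $164,415) = $21,000 (dollar cap binds)
Taxable value = $657,660 − $47,000 − $21,000 = $589,660
City of Vance City: $589,660 × 0.0061 = $3,596.926
Port Authority: $589,660 × 0.0052 = $3,066.232
Corbett Unified SD: $589,660 × 0.01462 = $8,620.8292
Larchfield Township: $589,660 × 0.0059 = $3,478.994
Total = $18,762.9812

$18,762.98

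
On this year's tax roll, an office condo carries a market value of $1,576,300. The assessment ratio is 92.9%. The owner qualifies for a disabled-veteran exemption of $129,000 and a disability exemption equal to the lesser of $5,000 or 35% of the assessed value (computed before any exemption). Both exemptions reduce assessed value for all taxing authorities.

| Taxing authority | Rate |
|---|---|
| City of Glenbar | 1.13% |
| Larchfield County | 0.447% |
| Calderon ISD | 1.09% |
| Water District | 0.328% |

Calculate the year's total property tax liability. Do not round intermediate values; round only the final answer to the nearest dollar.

$39,845

Assessed value = $1,576,300 × 0.929 = $1,464,382.7
Disability exemption = min($5,000, 35% × $1,464,382.7) = min($5,000, $512,533.945) = $5,000 (dollar cap binds)
Taxable value = $1,464,382.7 − $129,000 − $5,000 = $1,330,382.7
City of Glenbar: $1,330,382.7 × 0.0113 = $15,033.32451
Larchfield County: $1,330,382.7 × 0.00447 = $5,946.810669
Calderon ISD: $1,330,382.7 × 0.0109 = $14,501.17143
Water District: $1,330,382.7 × 0.00328 = $4,363.655256
Total = $39,844.961865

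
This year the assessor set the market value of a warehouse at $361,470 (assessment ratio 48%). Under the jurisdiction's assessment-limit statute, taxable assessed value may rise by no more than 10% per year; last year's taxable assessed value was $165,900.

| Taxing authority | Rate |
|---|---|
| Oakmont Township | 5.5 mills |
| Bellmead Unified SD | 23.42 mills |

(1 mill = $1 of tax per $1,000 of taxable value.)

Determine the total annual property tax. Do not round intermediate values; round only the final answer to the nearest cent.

$5,017.78

Uncapped assessed value = $361,470 × 0.48 = $173,505.6
Cap limit = $165,900 × 1.1 = $182,490
Taxable assessed value = min($173,505.6, $182,490) = $173,505.6 (cap does not bind)
Oakmont Township: $173,505.6 × 0.0055 = $954.2808
Bellmead Unified SD: $173,505.6 × 0.02342 = $4,063.501152
Total = $5,017.781952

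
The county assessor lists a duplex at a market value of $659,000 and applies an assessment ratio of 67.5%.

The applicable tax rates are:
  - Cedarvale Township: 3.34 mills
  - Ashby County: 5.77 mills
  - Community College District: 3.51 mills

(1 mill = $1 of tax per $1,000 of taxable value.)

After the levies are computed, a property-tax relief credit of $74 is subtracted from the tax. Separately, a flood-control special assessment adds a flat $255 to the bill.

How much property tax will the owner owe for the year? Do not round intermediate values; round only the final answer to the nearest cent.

$5,794.69

Assessed value = $659,000 × 0.675 = $444,825
Cedarvale Township: $444,825 × 0.00334 = $1,485.7155
Ashby County: $444,825 × 0.00577 = $2,566.64025
Community College District: $444,825 × 0.00351 = $1,561.33575
Levies subtotal = $5,613.6915
After credit = $5,613.6915 − $74 = $5,539.6915
Total = $5,539.6915 + $255 = $5,794.6915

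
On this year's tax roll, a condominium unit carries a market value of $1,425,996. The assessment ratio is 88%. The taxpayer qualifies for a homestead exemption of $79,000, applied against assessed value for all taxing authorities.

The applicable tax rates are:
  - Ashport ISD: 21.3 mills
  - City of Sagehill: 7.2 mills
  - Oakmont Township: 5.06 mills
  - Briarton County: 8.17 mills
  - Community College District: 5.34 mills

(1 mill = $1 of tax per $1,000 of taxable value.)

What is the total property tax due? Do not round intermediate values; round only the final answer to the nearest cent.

$55,348.51

Assessed value = $1,425,996 × 0.88 = $1,254,876.48
Taxable value = $1,254,876.48 − $79,000 = $1,175,876.48
Ashport ISD: $1,175,876.48 × 0.0213 = $25,046.169024
City of Sagehill: $1,175,876.48 × 0.0072 = $8,466.310656
Oakmont Township: $1,175,876.48 × 0.00506 = $5,949.9349888
Briarton County: $1,175,876.48 × 0.00817 = $9,606.9108416
Community College District: $1,175,876.48 × 0.00534 = $6,279.1804032
Total = $25,046.169024 + $8,466.310656 + $5,949.9349888 + $9,606.9108416 + $6,279.1804032 = $55,348.5059136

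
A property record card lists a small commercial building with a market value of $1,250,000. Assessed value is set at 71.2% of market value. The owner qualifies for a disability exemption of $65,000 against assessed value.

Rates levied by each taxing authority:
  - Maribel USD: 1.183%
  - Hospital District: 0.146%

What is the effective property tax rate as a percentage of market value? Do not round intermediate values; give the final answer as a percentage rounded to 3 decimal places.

Assessed value = $1,250,000 × 0.712 = $890,000
Taxable value = $890,000 − $65,000 = $825,000
Maribel USD: $825,000 × 0.01183 = $9,759.75
Hospital District: $825,000 × 0.00146 = $1,204.5
Total tax = $10,964.25
Effective rate = $10,964.25 ÷ $1,250,000 = 0.877% of market value

0.877%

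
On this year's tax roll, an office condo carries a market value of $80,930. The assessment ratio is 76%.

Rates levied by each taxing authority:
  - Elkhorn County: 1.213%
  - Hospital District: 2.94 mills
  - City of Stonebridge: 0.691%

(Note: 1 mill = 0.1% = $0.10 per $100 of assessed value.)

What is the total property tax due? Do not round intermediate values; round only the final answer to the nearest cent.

Assessed value = $80,930 × 0.76 = $61,506.8
Elkhorn County: $61,506.8 × 0.01213 = $746.077484
Hospital District: $61,506.8 × 0.00294 = $180.829992
City of Stonebridge: $61,506.8 × 0.00691 = $425.011988
Total = $1,351.919464

$1,351.92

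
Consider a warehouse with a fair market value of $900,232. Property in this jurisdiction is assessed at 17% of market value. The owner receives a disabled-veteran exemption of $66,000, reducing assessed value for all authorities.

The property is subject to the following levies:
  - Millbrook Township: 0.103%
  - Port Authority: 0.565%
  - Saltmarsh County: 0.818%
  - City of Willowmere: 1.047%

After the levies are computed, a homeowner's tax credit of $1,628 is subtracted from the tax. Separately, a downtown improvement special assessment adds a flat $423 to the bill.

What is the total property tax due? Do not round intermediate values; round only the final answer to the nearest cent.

Assessed value = $900,232 × 0.17 = $153,039.44
Taxable value = $153,039.44 − $66,000 = $87,039.44
Millbrook Township: $87,039.44 × 0.00103 = $89.6506232
Port Authority: $87,039.44 × 0.00565 = $491.772836
Saltmarsh County: $87,039.44 × 0.00818 = $711.9826192
City of Willowmere: $87,039.44 × 0.01047 = $911.3029368
Levies subtotal = $2,204.7090152
After credit = $2,204.7090152 − $1,628 = $576.7090152
Total = $576.7090152 + $423 = $999.7090152

$999.71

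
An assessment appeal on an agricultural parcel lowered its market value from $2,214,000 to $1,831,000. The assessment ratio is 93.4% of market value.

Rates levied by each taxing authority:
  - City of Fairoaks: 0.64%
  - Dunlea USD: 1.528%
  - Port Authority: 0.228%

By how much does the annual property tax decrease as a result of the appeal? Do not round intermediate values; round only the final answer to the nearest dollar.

$8,571

Old assessed value = $2,214,000 × 0.934 = $2,067,876
New assessed value = $1,831,000 × 0.934 = $1,710,154
Combined rate = 0.0064 + 0.01528 + 0.00228 = 0.02396
Old tax = $2,067,876 × 0.02396 = $49,546.30896
New tax = $1,710,154 × 0.02396 = $40,975.28984
Reduction = $49,546.30896 − $40,975.28984 = $8,571.01912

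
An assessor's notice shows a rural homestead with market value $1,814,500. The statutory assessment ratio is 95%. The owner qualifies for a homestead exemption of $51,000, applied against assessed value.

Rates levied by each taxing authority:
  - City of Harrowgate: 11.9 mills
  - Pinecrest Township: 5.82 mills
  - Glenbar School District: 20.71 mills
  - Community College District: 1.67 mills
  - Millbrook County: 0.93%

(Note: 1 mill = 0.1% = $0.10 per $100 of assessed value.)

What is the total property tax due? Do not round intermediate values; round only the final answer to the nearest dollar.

Assessed value = $1,814,500 × 0.95 = $1,723,775
Taxable value = $1,723,775 − $51,000 = $1,672,775
City of Harrowgate: $1,672,775 × 0.0119 = $19,906.0225
Pinecrest Township: $1,672,775 × 0.00582 = $9,735.5505
Glenbar School District: $1,672,775 × 0.02071 = $34,643.17025
Community College District: $1,672,775 × 0.00167 = $2,793.53425
Millbrook County: $1,672,775 × 0.0093 = $15,556.8075
Total = $82,635.085

$82,635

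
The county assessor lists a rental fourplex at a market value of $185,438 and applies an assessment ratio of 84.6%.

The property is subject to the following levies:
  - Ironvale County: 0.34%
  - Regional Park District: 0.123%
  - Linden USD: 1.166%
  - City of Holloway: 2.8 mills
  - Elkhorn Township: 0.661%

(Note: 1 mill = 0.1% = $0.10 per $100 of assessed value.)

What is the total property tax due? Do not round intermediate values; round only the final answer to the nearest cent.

Assessed value = $185,438 × 0.846 = $156,880.548
Ironvale County: $156,880.548 × 0.0034 = $533.3938632
Regional Park District: $156,880.548 × 0.00123 = $192.96307404
Linden USD: $156,880.548 × 0.01166 = $1,829.22718968
City of Holloway: $156,880.548 × 0.0028 = $439.2655344
Elkhorn Township: $156,880.548 × 0.00661 = $1,036.98042228
Total = $4,031.8300836

$4,031.83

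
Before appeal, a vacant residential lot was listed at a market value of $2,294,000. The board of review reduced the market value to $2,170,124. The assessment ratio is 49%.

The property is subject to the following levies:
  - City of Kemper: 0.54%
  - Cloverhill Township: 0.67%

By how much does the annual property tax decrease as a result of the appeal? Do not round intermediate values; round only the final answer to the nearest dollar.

Old assessed value = $2,294,000 × 0.49 = $1,124,060
New assessed value = $2,170,124 × 0.49 = $1,063,360.76
Combined rate = 0.0054 + 0.0067 = 0.0121
Old tax = $1,124,060 × 0.0121 = $13,601.126
New tax = $1,063,360.76 × 0.0121 = $12,866.665196
Reduction = $13,601.126 − $12,866.665196 = $734.460804

$734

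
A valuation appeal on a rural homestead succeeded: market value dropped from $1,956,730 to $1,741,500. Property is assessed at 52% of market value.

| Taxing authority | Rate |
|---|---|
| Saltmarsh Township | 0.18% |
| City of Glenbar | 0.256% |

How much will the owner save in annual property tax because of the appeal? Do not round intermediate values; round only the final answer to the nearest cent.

Old assessed value = $1,956,730 × 0.52 = $1,017,499.6
New assessed value = $1,741,500 × 0.52 = $905,580
Combined rate = 0.0018 + 0.00256 = 0.00436
Old tax = $1,017,499.6 × 0.00436 = $4,436.298256
New tax = $905,580 × 0.00436 = $3,948.3288
Reduction = $4,436.298256 − $3,948.3288 = $487.969456

$487.97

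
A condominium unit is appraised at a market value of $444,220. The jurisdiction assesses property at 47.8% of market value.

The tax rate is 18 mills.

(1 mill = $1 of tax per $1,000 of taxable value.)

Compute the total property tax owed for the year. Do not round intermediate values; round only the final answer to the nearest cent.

Assessed value = $444,220 × 0.478 = $212,337.16
Tax = $212,337.16 × 0.018 = $3,822.06888

$3,822.07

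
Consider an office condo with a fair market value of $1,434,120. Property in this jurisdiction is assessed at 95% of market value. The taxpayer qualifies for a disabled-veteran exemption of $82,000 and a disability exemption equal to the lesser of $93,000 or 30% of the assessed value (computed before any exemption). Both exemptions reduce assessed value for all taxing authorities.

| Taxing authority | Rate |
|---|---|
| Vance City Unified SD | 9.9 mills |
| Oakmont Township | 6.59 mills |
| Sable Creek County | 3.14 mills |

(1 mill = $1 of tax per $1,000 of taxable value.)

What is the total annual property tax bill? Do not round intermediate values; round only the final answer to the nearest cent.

Assessed value = $1,434,120 × 0.95 = $1,362,414
Disability exemption = min($93,000, 30% × $1,362,414) = min($93,000, $408,724.2) = $93,000 (dollar cap binds)
Taxable value = $1,362,414 − $82,000 − $93,000 = $1,187,414
Vance City Unified SD: $1,187,414 × 0.0099 = $11,755.3986
Oakmont Township: $1,187,414 × 0.00659 = $7,825.05826
Sable Creek County: $1,187,414 × 0.00314 = $3,728.47996
Total = $23,308.93682

$23,308.94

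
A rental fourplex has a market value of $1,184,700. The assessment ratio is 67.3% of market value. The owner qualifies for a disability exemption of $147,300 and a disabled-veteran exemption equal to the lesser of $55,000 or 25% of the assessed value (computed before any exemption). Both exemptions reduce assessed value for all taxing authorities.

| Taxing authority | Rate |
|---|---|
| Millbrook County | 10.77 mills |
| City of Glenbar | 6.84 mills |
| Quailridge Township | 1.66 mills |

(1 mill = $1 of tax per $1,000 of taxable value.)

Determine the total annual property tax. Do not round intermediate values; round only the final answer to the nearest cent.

$11,465.71

Assessed value = $1,184,700 × 0.673 = $797,303.1
Disabled-veteran exemption = min($55,000, 25% × $797,303.1) = min($55,000, $199,325.775) = $55,000 (dollar cap binds)
Taxable value = $797,303.1 − $147,300 − $55,000 = $595,003.1
Millbrook County: $595,003.1 × 0.01077 = $6,408.183387
City of Glenbar: $595,003.1 × 0.00684 = $4,069.821204
Quailridge Township: $595,003.1 × 0.00166 = $987.705146
Total = $11,465.709737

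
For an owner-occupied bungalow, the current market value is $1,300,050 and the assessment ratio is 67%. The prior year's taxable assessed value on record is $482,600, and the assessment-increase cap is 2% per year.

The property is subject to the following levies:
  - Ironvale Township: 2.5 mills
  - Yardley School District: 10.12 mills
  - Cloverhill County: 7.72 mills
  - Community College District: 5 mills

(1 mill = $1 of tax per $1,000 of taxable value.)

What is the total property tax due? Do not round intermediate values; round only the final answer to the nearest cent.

$12,473.67

Uncapped assessed value = $1,300,050 × 0.67 = $871,033.5
Cap limit = $482,600 × 1.02 = $492,252
Taxable assessed value = min($871,033.5, $492,252) = $492,252 (cap binds)
Ironvale Township: $492,252 × 0.0025 = $1,230.63
Yardley School District: $492,252 × 0.01012 = $4,981.59024
Cloverhill County: $492,252 × 0.00772 = $3,800.18544
Community College District: $492,252 × 0.005 = $2,461.26
Total = $12,473.66568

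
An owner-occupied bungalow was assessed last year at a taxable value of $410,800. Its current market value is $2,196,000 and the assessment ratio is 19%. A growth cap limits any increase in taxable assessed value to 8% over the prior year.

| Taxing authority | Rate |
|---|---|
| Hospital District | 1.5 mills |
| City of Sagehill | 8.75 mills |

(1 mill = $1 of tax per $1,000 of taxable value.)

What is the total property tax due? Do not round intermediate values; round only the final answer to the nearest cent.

$4,276.71

Uncapped assessed value = $2,196,000 × 0.19 = $417,240
Cap limit = $410,800 × 1.08 = $443,664
Taxable assessed value = min($417,240, $443,664) = $417,240 (cap does not bind)
Hospital District: $417,240 × 0.0015 = $625.86
City of Sagehill: $417,240 × 0.00875 = $3,650.85
Total = $4,276.71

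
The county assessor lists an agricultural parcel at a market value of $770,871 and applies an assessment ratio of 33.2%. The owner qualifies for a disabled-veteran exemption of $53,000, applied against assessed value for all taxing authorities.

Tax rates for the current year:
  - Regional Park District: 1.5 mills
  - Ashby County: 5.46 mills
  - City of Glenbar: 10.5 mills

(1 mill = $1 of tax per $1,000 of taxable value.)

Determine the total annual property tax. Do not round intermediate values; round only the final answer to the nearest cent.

Assessed value = $770,871 × 0.332 = $255,929.172
Taxable value = $255,929.172 − $53,000 = $202,929.172
Regional Park District: $202,929.172 × 0.0015 = $304.393758
Ashby County: $202,929.172 × 0.00546 = $1,107.99327912
City of Glenbar: $202,929.172 × 0.0105 = $2,130.756306
Total = $304.393758 + $1,107.99327912 + $2,130.756306 = $3,543.14334312

$3,543.14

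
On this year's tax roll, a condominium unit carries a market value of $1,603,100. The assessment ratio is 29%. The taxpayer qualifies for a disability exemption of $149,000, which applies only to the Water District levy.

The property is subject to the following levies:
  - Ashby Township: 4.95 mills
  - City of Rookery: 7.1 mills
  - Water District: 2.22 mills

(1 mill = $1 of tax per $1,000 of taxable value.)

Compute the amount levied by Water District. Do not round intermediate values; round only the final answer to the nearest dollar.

$701

Assessed value = $1,603,100 × 0.29 = $464,899
Water District taxable value = $464,899 − $149,000 = $315,899
Water District levy = $315,899 × 0.00222 = $701.29578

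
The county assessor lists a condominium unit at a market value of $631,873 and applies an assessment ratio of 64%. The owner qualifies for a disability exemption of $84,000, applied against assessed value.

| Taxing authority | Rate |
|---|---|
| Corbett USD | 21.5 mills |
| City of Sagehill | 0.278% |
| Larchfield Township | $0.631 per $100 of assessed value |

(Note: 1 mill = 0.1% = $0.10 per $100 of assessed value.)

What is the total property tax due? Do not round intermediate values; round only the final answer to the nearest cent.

$9,801.00

Assessed value = $631,873 × 0.64 = $404,398.72
Taxable value = $404,398.72 − $84,000 = $320,398.72
Corbett USD: $320,398.72 × 0.0215 = $6,888.57248
City of Sagehill: $320,398.72 × 0.00278 = $890.7084416
Larchfield Township: $320,398.72 × 0.00631 = $2,021.7159232
Total = $9,800.9968448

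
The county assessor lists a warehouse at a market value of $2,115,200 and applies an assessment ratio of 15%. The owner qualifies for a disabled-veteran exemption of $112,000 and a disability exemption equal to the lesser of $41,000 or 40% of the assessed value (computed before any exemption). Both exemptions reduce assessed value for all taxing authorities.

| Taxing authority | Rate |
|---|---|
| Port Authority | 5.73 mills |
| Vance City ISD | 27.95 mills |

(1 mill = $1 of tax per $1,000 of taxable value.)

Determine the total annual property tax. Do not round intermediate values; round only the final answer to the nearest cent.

$5,532.95

Assessed value = $2,115,200 × 0.15 = $317,280
Disability exemption = min($41,000, 40% × $317,280) = min($41,000, $126,912) = $41,000 (dollar cap binds)
Taxable value = $317,280 − $112,000 − $41,000 = $164,280
Port Authority: $164,280 × 0.00573 = $941.3244
Vance City ISD: $164,280 × 0.02795 = $4,591.626
Total = $5,532.9504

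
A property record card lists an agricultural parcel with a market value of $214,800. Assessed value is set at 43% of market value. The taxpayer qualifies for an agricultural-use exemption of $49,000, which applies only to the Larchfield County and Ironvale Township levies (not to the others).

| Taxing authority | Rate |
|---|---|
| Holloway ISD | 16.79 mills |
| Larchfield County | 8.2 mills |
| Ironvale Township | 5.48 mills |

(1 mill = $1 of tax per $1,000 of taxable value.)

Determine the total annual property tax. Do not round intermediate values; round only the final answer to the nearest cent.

$2,144.01

Assessed value = $214,800 × 0.43 = $92,364
Holloway ISD: $92,364 × 0.01679 = $1,550.79156
Larchfield County: ($92,364 − $49,000) × 0.0082 = $43,364 × 0.0082 = $355.5848
Ironvale Township: ($92,364 − $49,000) × 0.00548 = $43,364 × 0.00548 = $237.63472
Total = $2,144.01108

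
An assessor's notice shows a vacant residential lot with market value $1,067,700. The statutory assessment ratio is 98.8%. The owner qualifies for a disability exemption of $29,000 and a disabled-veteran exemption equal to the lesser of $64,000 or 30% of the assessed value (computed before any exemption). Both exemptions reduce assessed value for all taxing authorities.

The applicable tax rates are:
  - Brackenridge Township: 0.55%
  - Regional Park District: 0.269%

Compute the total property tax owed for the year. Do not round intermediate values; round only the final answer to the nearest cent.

$7,877.86

Assessed value = $1,067,700 × 0.988 = $1,054,887.6
Disabled-veteran exemption = min($64,000, 30% × $1,054,887.6) = min($64,000, $316,466.28) = $64,000 (dollar cap binds)
Taxable value = $1,054,887.6 − $29,000 − $64,000 = $961,887.6
Brackenridge Township: $961,887.6 × 0.0055 = $5,290.3818
Regional Park District: $961,887.6 × 0.00269 = $2,587.477644
Total = $7,877.859444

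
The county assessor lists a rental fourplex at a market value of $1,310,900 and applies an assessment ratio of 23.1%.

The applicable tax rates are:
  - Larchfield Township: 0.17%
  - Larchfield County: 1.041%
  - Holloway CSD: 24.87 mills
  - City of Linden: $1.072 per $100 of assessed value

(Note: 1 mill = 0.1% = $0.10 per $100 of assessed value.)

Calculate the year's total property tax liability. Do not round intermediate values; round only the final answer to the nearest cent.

$14,444.41

Assessed value = $1,310,900 × 0.231 = $302,817.9
Larchfield Township: $302,817.9 × 0.0017 = $514.79043
Larchfield County: $302,817.9 × 0.01041 = $3,152.334339
Holloway CSD: $302,817.9 × 0.02487 = $7,531.081173
City of Linden: $302,817.9 × 0.01072 = $3,246.207888
Total = $14,444.41383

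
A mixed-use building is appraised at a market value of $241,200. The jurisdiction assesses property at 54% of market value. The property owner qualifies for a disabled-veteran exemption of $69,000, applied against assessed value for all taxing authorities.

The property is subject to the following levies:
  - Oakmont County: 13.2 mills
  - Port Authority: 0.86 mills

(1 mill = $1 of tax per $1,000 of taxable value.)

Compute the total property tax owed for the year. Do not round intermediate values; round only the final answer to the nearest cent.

$861.15

Assessed value = $241,200 × 0.54 = $130,248
Taxable value = $130,248 − $69,000 = $61,248
Oakmont County: $61,248 × 0.0132 = $808.4736
Port Authority: $61,248 × 0.00086 = $52.67328
Total = $808.4736 + $52.67328 = $861.14688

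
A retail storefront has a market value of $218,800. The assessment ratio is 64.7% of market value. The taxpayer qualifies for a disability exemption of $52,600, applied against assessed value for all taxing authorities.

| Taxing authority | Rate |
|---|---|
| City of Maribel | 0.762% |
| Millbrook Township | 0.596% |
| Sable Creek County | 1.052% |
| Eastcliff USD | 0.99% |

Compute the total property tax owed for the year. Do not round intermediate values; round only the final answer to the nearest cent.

$3,024.76

Assessed value = $218,800 × 0.647 = $141,563.6
Taxable value = $141,563.6 − $52,600 = $88,963.6
City of Maribel: $88,963.6 × 0.00762 = $677.902632
Millbrook Township: $88,963.6 × 0.00596 = $530.223056
Sable Creek County: $88,963.6 × 0.01052 = $935.897072
Eastcliff USD: $88,963.6 × 0.0099 = $880.73964
Total = $677.902632 + $530.223056 + $935.897072 + $880.73964 = $3,024.7624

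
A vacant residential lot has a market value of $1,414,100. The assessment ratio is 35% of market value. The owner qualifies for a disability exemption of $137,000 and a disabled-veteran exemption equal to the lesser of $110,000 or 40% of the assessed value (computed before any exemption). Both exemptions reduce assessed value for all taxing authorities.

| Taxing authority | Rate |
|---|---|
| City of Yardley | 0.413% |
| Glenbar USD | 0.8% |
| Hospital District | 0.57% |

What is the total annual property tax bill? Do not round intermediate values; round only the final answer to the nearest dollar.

Assessed value = $1,414,100 × 0.35 = $494,935
Disabled-veteran exemption = min($110,000, 40% × $494,935) = min($110,000, $197,974) = $110,000 (dollar cap binds)
Taxable value = $494,935 − $137,000 − $110,000 = $247,935
City of Yardley: $247,935 × 0.00413 = $1,023.97155
Glenbar USD: $247,935 × 0.008 = $1,983.48
Hospital District: $247,935 × 0.0057 = $1,413.2295
Total = $4,420.68105

$4,421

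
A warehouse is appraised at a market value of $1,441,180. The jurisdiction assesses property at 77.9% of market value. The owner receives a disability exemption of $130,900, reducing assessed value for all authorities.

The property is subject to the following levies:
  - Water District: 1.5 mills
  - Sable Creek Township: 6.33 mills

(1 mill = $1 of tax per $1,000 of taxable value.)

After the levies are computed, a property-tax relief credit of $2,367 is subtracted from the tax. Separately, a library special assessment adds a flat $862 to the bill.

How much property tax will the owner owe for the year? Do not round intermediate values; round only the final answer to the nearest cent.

$6,260.63

Assessed value = $1,441,180 × 0.779 = $1,122,679.22
Taxable value = $1,122,679.22 − $130,900 = $991,779.22
Water District: $991,779.22 × 0.0015 = $1,487.66883
Sable Creek Township: $991,779.22 × 0.00633 = $6,277.9624626
Levies subtotal = $7,765.6312926
After credit = $7,765.6312926 − $2,367 = $5,398.6312926
Total = $5,398.6312926 + $862 = $6,260.6312926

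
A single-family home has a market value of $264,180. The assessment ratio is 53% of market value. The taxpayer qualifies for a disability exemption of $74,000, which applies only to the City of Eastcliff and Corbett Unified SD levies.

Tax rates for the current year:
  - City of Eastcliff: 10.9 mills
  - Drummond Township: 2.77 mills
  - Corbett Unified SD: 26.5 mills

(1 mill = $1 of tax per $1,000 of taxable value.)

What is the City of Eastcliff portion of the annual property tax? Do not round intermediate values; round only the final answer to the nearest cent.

$719.57

Assessed value = $264,180 × 0.53 = $140,015.4
City of Eastcliff taxable value = $140,015.4 − $74,000 = $66,015.4
City of Eastcliff levy = $66,015.4 × 0.0109 = $719.56786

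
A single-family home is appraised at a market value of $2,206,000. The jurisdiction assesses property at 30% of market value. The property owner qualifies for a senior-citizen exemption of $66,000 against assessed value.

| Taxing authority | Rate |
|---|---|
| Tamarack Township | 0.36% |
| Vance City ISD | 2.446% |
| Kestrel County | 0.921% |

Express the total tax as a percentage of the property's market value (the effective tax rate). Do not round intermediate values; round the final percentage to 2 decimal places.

Assessed value = $2,206,000 × 0.3 = $661,800
Taxable value = $661,800 − $66,000 = $595,800
Tamarack Township: $595,800 × 0.0036 = $2,144.88
Vance City ISD: $595,800 × 0.02446 = $14,573.268
Kestrel County: $595,800 × 0.00921 = $5,487.318
Total tax = $22,205.466
Effective rate = $22,205.466 ÷ $2,206,000 = 1.01% of market value

1.01%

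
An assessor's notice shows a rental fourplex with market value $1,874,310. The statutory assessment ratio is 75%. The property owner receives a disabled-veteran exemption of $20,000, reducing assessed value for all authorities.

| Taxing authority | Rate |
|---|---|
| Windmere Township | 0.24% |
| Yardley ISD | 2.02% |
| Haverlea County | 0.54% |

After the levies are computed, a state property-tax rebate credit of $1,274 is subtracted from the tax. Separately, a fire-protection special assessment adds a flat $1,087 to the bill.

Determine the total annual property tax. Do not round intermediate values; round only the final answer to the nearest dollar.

Assessed value = $1,874,310 × 0.75 = $1,405,732.5
Taxable value = $1,405,732.5 − $20,000 = $1,385,732.5
Windmere Township: $1,385,732.5 × 0.0024 = $3,325.758
Yardley ISD: $1,385,732.5 × 0.0202 = $27,991.7965
Haverlea County: $1,385,732.5 × 0.0054 = $7,482.9555
Levies subtotal = $38,800.51
After credit = $38,800.51 − $1,274 = $37,526.51
Total = $37,526.51 + $1,087 = $38,613.51

$38,614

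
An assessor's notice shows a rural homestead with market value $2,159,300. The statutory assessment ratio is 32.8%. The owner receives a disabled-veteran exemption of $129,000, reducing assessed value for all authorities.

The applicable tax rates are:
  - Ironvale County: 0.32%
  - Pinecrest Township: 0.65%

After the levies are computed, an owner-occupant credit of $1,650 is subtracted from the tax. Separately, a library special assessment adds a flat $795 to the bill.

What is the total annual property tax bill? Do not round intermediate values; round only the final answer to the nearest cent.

Assessed value = $2,159,300 × 0.328 = $708,250.4
Taxable value = $708,250.4 − $129,000 = $579,250.4
Ironvale County: $579,250.4 × 0.0032 = $1,853.60128
Pinecrest Township: $579,250.4 × 0.0065 = $3,765.1276
Levies subtotal = $5,618.72888
After credit = $5,618.72888 − $1,650 = $3,968.72888
Total = $3,968.72888 + $795 = $4,763.72888

$4,763.73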